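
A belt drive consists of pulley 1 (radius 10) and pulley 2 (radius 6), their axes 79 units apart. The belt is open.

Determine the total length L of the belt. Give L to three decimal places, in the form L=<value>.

open belt: β = asin((r2−r1)/C) = asin(-4/79) = -2.9023°
wrap1 = π − 2β = 185.8046°
wrap2 = π + 2β = 174.1954°
tangent length = C·cosβ = 78.8987
L = r1·wrap1 + r2·wrap2 + 2·C·cosβ = 10·3.2429 + 6·3.0403 + 2·78.8987 = 208.4681

L=208.468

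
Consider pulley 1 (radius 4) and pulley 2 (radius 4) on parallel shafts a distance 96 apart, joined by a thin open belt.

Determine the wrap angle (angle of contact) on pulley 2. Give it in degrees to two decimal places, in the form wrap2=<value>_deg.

open belt: β = asin((r2−r1)/C) = asin(0/96) = 0.0000°
wrap1 = π − 2β = 180.0000°
wrap2 = π + 2β = 180.0000°

wrap2=180.00_deg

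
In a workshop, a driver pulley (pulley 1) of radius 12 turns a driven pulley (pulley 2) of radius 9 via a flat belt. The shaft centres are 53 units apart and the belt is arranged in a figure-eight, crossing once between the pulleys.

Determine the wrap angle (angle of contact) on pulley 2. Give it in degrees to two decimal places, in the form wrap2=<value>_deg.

wrap2=226.68_deg

crossed belt: β = asin((r1+r2)/C) = asin(21/53) = 23.3425°
wrap1 = wrap2 = π + 2β = 226.6850°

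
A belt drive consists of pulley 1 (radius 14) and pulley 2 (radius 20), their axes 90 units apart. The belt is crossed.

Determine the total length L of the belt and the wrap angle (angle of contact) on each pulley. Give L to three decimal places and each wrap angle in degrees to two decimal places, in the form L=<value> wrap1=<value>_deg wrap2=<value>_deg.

crossed belt: β = asin((r1+r2)/C) = asin(34/90) = 22.1961°
wrap1 = wrap2 = π + 2β = 224.3922°
tangent length = C·cosβ = 83.3307
L = (r1+r2)·wrap + 2·C·cosβ = 34·3.9164 + 2·83.3307 = 299.8183

L=299.818 wrap1=224.39_deg wrap2=224.39_deg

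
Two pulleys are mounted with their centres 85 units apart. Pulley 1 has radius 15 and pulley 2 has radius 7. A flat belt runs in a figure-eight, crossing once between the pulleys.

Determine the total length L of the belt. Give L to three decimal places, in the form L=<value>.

crossed belt: β = asin((r1+r2)/C) = asin(22/85) = 15.0003°
wrap1 = wrap2 = π + 2β = 210.0005°
tangent length = C·cosβ = 82.1036
L = (r1+r2)·wrap + 2·C·cosβ = 22·3.6652 + 2·82.1036 = 244.8416

L=244.842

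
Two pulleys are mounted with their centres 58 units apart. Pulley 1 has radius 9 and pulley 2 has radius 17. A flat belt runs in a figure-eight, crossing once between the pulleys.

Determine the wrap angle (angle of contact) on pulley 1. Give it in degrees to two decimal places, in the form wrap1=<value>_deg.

crossed belt: β = asin((r1+r2)/C) = asin(26/58) = 26.6331°
wrap1 = wrap2 = π + 2β = 233.2662°

wrap1=233.27_deg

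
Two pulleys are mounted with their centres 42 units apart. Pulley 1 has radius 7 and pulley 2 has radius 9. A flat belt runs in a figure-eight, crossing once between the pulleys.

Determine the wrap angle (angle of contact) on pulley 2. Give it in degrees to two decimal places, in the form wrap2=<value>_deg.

crossed belt: β = asin((r1+r2)/C) = asin(16/42) = 22.3927°
wrap1 = wrap2 = π + 2β = 224.7854°

wrap2=224.79_deg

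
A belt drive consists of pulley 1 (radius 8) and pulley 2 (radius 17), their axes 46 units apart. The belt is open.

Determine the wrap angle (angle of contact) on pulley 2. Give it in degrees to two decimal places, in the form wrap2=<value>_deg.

open belt: β = asin((r2−r1)/C) = asin(9/46) = 11.2828°
wrap1 = π − 2β = 157.4344°
wrap2 = π + 2β = 202.5656°

wrap2=202.57_deg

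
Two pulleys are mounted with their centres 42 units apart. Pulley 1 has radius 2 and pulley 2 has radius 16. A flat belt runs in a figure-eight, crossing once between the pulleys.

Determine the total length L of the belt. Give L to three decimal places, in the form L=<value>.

L=148.388

crossed belt: β = asin((r1+r2)/C) = asin(18/42) = 25.3769°
wrap1 = wrap2 = π + 2β = 230.7539°
tangent length = C·cosβ = 37.9473
L = (r1+r2)·wrap + 2·C·cosβ = 18·4.0274 + 2·37.9473 = 148.3881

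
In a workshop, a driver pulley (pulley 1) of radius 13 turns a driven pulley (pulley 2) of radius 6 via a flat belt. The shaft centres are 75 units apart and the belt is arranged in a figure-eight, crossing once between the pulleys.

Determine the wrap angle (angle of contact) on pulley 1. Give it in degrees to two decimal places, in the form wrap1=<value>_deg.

crossed belt: β = asin((r1+r2)/C) = asin(19/75) = 14.6748°
wrap1 = wrap2 = π + 2β = 209.3497°

wrap1=209.35_deg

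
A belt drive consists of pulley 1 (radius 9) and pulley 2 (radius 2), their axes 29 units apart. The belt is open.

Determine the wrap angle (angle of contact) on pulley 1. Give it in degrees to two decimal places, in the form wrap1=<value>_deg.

wrap1=207.94_deg

open belt: β = asin((r2−r1)/C) = asin(-7/29) = -13.9680°
wrap1 = π − 2β = 207.9359°
wrap2 = π + 2β = 152.0641°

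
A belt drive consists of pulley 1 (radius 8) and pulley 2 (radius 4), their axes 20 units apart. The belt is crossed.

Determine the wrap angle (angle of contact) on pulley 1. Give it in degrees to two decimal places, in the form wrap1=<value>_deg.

crossed belt: β = asin((r1+r2)/C) = asin(12/20) = 36.8699°
wrap1 = wrap2 = π + 2β = 253.7398°

wrap1=253.74_deg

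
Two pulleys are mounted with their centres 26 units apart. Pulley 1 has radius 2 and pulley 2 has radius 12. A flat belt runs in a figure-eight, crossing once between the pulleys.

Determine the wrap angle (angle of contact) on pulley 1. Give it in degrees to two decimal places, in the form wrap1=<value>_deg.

wrap1=245.16_deg

crossed belt: β = asin((r1+r2)/C) = asin(14/26) = 32.5790°
wrap1 = wrap2 = π + 2β = 245.1579°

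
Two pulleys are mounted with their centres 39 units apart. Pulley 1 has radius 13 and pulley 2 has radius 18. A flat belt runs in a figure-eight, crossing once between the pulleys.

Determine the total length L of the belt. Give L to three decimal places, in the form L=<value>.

crossed belt: β = asin((r1+r2)/C) = asin(31/39) = 52.6431°
wrap1 = wrap2 = π + 2β = 285.2863°
tangent length = C·cosβ = 23.6643
L = (r1+r2)·wrap + 2·C·cosβ = 31·4.9792 + 2·23.6643 = 201.6834

L=201.683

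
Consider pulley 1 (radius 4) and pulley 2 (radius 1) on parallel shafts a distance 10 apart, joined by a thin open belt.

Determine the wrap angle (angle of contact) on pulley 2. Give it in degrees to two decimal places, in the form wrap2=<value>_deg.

open belt: β = asin((r2−r1)/C) = asin(-3/10) = -17.4576°
wrap1 = π − 2β = 214.9152°
wrap2 = π + 2β = 145.0848°

wrap2=145.08_deg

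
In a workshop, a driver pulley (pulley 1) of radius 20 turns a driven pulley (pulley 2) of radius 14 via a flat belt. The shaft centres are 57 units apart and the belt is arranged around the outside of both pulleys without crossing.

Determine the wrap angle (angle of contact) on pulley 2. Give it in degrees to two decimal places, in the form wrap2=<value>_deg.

open belt: β = asin((r2−r1)/C) = asin(-6/57) = -6.0423°
wrap1 = π − 2β = 192.0847°
wrap2 = π + 2β = 167.9153°

wrap2=167.92_deg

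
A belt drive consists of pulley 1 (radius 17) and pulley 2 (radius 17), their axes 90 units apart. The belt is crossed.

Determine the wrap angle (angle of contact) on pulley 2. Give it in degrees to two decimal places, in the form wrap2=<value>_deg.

crossed belt: β = asin((r1+r2)/C) = asin(34/90) = 22.1961°
wrap1 = wrap2 = π + 2β = 224.3922°

wrap2=224.39_deg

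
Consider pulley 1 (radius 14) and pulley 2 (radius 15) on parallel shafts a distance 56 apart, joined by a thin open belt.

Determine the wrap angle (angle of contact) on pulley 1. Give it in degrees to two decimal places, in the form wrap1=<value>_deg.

wrap1=177.95_deg

open belt: β = asin((r2−r1)/C) = asin(1/56) = 1.0232°
wrap1 = π − 2β = 177.9536°
wrap2 = π + 2β = 182.0464°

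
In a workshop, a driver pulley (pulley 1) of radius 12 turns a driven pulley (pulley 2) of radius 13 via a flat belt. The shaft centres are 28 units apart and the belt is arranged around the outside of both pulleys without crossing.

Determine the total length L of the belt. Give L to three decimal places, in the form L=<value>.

open belt: β = asin((r2−r1)/C) = asin(1/28) = 2.0467°
wrap1 = π − 2β = 175.9066°
wrap2 = π + 2β = 184.0934°
tangent length = C·cosβ = 27.9821
L = r1·wrap1 + r2·wrap2 + 2·C·cosβ = 12·3.0701 + 13·3.2130 + 2·27.9821 = 134.5755

L=134.576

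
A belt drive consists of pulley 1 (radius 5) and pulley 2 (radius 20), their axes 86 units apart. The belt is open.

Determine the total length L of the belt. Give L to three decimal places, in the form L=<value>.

open belt: β = asin((r2−r1)/C) = asin(15/86) = 10.0448°
wrap1 = π − 2β = 159.9103°
wrap2 = π + 2β = 200.0897°
tangent length = C·cosβ = 84.6818
L = r1·wrap1 + r2·wrap2 + 2·C·cosβ = 5·2.7910 + 20·3.4922 + 2·84.6818 = 253.1628

L=253.163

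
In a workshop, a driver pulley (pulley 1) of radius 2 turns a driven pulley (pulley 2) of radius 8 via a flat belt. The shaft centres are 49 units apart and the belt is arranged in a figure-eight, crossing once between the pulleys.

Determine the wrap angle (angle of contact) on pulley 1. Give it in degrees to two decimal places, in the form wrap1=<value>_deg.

wrap1=203.55_deg

crossed belt: β = asin((r1+r2)/C) = asin(10/49) = 11.7757°
wrap1 = wrap2 = π + 2β = 203.5515°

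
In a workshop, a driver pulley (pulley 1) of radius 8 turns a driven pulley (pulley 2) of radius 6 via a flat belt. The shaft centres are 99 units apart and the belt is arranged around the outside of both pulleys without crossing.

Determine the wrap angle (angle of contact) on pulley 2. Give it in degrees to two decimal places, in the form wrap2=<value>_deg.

open belt: β = asin((r2−r1)/C) = asin(-2/99) = -1.1576°
wrap1 = π − 2β = 182.3151°
wrap2 = π + 2β = 177.6849°

wrap2=177.68_deg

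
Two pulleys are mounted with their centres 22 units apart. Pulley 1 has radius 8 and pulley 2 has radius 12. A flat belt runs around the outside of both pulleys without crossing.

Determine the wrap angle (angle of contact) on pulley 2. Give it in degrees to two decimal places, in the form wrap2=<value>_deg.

wrap2=200.95_deg

open belt: β = asin((r2−r1)/C) = asin(4/22) = 10.4757°
wrap1 = π − 2β = 159.0486°
wrap2 = π + 2β = 200.9514°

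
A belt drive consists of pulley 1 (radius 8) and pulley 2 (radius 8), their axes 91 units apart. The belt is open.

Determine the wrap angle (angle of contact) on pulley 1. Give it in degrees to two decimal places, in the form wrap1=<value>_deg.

open belt: β = asin((r2−r1)/C) = asin(0/91) = 0.0000°
wrap1 = π − 2β = 180.0000°
wrap2 = π + 2β = 180.0000°

wrap1=180.00_deg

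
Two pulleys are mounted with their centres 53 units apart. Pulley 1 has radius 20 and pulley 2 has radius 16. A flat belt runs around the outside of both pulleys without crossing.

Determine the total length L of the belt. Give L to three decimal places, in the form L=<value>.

L=219.399

open belt: β = asin((r2−r1)/C) = asin(-4/53) = -4.3283°
wrap1 = π − 2β = 188.6567°
wrap2 = π + 2β = 171.3433°
tangent length = C·cosβ = 52.8488
L = r1·wrap1 + r2·wrap2 + 2·C·cosβ = 20·3.2927 + 16·2.9905 + 2·52.8488 = 219.3994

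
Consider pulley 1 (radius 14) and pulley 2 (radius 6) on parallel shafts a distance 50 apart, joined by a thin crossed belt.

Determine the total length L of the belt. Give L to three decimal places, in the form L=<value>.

L=170.944

crossed belt: β = asin((r1+r2)/C) = asin(20/50) = 23.5782°
wrap1 = wrap2 = π + 2β = 227.1564°
tangent length = C·cosβ = 45.8258
L = (r1+r2)·wrap + 2·C·cosβ = 20·3.9646 + 2·45.8258 = 170.9440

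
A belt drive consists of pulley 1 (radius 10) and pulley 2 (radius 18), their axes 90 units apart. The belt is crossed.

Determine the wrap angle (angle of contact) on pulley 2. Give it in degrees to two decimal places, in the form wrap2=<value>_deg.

wrap2=216.25_deg

crossed belt: β = asin((r1+r2)/C) = asin(28/90) = 18.1262°
wrap1 = wrap2 = π + 2β = 216.2524°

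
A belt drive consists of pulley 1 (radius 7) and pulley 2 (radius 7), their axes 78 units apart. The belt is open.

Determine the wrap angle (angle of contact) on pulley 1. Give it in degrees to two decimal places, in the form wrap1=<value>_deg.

wrap1=180.00_deg

open belt: β = asin((r2−r1)/C) = asin(0/78) = 0.0000°
wrap1 = π − 2β = 180.0000°
wrap2 = π + 2β = 180.0000°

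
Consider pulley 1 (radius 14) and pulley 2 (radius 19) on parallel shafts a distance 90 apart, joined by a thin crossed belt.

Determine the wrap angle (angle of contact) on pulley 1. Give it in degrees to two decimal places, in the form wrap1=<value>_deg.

wrap1=223.02_deg

crossed belt: β = asin((r1+r2)/C) = asin(33/90) = 21.5102°
wrap1 = wrap2 = π + 2β = 223.0204°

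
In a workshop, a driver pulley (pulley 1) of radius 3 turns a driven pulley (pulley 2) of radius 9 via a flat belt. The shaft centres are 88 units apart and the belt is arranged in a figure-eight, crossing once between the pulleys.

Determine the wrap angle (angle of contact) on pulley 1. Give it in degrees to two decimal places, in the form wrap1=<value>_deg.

crossed belt: β = asin((r1+r2)/C) = asin(12/88) = 7.8375°
wrap1 = wrap2 = π + 2β = 195.6750°

wrap1=195.67_deg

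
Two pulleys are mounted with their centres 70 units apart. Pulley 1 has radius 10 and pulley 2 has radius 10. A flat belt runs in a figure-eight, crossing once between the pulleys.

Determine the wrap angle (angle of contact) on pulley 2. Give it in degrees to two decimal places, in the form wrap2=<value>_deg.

crossed belt: β = asin((r1+r2)/C) = asin(20/70) = 16.6015°
wrap1 = wrap2 = π + 2β = 213.2031°

wrap2=213.20_deg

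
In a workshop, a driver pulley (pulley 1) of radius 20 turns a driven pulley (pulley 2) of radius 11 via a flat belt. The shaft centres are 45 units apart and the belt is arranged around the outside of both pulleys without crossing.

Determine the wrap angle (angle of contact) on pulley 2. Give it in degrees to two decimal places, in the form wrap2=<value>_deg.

wrap2=156.93_deg

open belt: β = asin((r2−r1)/C) = asin(-9/45) = -11.5370°
wrap1 = π − 2β = 203.0739°
wrap2 = π + 2β = 156.9261°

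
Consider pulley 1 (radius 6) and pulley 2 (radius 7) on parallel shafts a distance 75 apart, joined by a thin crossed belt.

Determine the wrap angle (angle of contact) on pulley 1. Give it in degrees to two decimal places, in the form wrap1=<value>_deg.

crossed belt: β = asin((r1+r2)/C) = asin(13/75) = 9.9817°
wrap1 = wrap2 = π + 2β = 199.9634°

wrap1=199.96_deg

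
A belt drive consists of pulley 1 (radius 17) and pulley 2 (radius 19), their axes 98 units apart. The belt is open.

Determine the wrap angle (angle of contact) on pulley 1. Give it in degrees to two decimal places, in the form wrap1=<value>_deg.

open belt: β = asin((r2−r1)/C) = asin(2/98) = 1.1694°
wrap1 = π − 2β = 177.6612°
wrap2 = π + 2β = 182.3388°

wrap1=177.66_deg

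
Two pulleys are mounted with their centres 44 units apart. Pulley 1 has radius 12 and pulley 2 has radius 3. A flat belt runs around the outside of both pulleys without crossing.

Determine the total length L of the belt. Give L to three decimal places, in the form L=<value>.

L=136.971

open belt: β = asin((r2−r1)/C) = asin(-9/44) = -11.8029°
wrap1 = π − 2β = 203.6058°
wrap2 = π + 2β = 156.3942°
tangent length = C·cosβ = 43.0697
L = r1·wrap1 + r2·wrap2 + 2·C·cosβ = 12·3.5536 + 3·2.7296 + 2·43.0697 = 136.9713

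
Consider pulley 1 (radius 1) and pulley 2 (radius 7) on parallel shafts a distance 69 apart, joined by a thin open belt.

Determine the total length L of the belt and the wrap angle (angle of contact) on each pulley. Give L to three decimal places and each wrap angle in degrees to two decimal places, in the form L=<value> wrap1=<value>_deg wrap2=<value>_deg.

L=163.655 wrap1=170.02_deg wrap2=189.98_deg

open belt: β = asin((r2−r1)/C) = asin(6/69) = 4.9885°
wrap1 = π − 2β = 170.0229°
wrap2 = π + 2β = 189.9771°
tangent length = C·cosβ = 68.7386
L = r1·wrap1 + r2·wrap2 + 2·C·cosβ = 1·2.9675 + 7·3.3157 + 2·68.7386 = 163.6548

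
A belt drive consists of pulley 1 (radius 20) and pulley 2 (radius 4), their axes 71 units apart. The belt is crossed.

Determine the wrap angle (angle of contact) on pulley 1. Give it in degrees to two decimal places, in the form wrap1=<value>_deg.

wrap1=219.51_deg

crossed belt: β = asin((r1+r2)/C) = asin(24/71) = 19.7568°
wrap1 = wrap2 = π + 2β = 219.5136°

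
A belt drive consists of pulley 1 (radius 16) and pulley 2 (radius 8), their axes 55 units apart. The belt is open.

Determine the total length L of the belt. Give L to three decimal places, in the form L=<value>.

L=186.564

open belt: β = asin((r2−r1)/C) = asin(-8/55) = -8.3636°
wrap1 = π − 2β = 196.7272°
wrap2 = π + 2β = 163.2728°
tangent length = C·cosβ = 54.4151
L = r1·wrap1 + r2·wrap2 + 2·C·cosβ = 16·3.4335 + 8·2.8496 + 2·54.4151 = 186.5639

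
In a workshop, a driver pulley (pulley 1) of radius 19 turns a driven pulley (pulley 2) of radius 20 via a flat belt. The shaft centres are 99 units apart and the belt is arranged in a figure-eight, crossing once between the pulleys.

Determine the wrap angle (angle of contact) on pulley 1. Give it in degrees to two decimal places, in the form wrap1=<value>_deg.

crossed belt: β = asin((r1+r2)/C) = asin(39/99) = 23.1998°
wrap1 = wrap2 = π + 2β = 226.3997°

wrap1=226.40_deg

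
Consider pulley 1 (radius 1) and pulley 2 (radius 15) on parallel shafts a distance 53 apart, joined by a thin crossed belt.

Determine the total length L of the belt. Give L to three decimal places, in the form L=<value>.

crossed belt: β = asin((r1+r2)/C) = asin(16/53) = 17.5710°
wrap1 = wrap2 = π + 2β = 215.1419°
tangent length = C·cosβ = 50.5272
L = (r1+r2)·wrap + 2·C·cosβ = 16·3.7549 + 2·50.5272 = 161.1334

L=161.133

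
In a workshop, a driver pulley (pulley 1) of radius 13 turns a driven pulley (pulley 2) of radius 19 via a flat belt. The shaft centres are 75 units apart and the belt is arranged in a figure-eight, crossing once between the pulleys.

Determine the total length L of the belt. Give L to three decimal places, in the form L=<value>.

crossed belt: β = asin((r1+r2)/C) = asin(32/75) = 25.2562°
wrap1 = wrap2 = π + 2β = 230.5124°
tangent length = C·cosβ = 67.8307
L = (r1+r2)·wrap + 2·C·cosβ = 32·4.0232 + 2·67.8307 = 264.4038

L=264.404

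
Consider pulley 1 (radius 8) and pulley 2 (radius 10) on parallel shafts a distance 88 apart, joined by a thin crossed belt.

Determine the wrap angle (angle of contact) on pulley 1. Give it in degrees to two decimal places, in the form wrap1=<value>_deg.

crossed belt: β = asin((r1+r2)/C) = asin(18/88) = 11.8029°
wrap1 = wrap2 = π + 2β = 203.6058°

wrap1=203.61_deg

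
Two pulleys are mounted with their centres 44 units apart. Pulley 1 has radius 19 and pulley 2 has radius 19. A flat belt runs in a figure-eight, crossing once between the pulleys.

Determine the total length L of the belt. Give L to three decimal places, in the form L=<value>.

L=242.968

crossed belt: β = asin((r1+r2)/C) = asin(38/44) = 59.7274°
wrap1 = wrap2 = π + 2β = 299.4547°
tangent length = C·cosβ = 22.1811
L = (r1+r2)·wrap + 2·C·cosβ = 38·5.2265 + 2·22.1811 = 242.9680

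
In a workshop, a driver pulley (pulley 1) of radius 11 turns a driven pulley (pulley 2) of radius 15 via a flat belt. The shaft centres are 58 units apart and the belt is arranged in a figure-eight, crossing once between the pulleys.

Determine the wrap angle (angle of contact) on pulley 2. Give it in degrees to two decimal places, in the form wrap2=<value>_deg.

wrap2=233.27_deg

crossed belt: β = asin((r1+r2)/C) = asin(26/58) = 26.6331°
wrap1 = wrap2 = π + 2β = 233.2662°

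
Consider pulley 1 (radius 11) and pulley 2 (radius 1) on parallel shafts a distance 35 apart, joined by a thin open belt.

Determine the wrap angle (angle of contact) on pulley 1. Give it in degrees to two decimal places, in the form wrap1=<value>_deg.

wrap1=213.20_deg

open belt: β = asin((r2−r1)/C) = asin(-10/35) = -16.6015°
wrap1 = π − 2β = 213.2031°
wrap2 = π + 2β = 146.7969°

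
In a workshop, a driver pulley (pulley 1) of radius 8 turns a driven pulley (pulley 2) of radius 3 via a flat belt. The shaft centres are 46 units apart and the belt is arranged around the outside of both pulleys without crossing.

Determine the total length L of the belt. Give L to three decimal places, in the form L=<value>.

L=127.102

open belt: β = asin((r2−r1)/C) = asin(-5/46) = -6.2401°
wrap1 = π − 2β = 192.4803°
wrap2 = π + 2β = 167.5197°
tangent length = C·cosβ = 45.7275
L = r1·wrap1 + r2·wrap2 + 2·C·cosβ = 8·3.3594 + 3·2.9238 + 2·45.7275 = 127.1015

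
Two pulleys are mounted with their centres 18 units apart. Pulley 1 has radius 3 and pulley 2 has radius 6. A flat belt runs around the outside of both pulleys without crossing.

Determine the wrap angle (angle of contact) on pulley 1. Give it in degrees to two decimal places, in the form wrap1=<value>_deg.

wrap1=160.81_deg

open belt: β = asin((r2−r1)/C) = asin(3/18) = 9.5941°
wrap1 = π − 2β = 160.8119°
wrap2 = π + 2β = 199.1881°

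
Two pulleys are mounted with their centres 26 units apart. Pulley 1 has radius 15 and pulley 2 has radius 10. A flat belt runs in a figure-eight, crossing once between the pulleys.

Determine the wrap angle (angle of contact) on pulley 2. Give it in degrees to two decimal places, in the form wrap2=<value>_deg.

crossed belt: β = asin((r1+r2)/C) = asin(25/26) = 74.0576°
wrap1 = wrap2 = π + 2β = 328.1153°

wrap2=328.12_deg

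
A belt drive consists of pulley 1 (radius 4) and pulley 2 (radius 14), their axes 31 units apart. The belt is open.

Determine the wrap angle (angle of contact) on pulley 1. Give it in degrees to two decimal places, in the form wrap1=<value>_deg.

open belt: β = asin((r2−r1)/C) = asin(10/31) = 18.8191°
wrap1 = π − 2β = 142.3619°
wrap2 = π + 2β = 217.6381°

wrap1=142.36_deg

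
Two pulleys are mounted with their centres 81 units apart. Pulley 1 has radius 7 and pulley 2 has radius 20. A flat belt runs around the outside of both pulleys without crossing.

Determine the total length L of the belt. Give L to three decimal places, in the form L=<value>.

L=248.914

open belt: β = asin((r2−r1)/C) = asin(13/81) = 9.2356°
wrap1 = π − 2β = 161.5289°
wrap2 = π + 2β = 198.4711°
tangent length = C·cosβ = 79.9500
L = r1·wrap1 + r2·wrap2 + 2·C·cosβ = 7·2.8192 + 20·3.4640 + 2·79.9500 = 248.9139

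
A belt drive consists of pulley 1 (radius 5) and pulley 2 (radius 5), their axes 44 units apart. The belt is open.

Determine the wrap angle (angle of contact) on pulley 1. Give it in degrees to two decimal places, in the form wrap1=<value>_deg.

open belt: β = asin((r2−r1)/C) = asin(0/44) = 0.0000°
wrap1 = π − 2β = 180.0000°
wrap2 = π + 2β = 180.0000°

wrap1=180.00_deg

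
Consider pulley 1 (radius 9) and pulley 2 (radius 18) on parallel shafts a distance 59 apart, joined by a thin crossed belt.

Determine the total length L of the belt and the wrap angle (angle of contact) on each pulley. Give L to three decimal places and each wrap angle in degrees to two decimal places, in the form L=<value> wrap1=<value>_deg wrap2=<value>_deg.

crossed belt: β = asin((r1+r2)/C) = asin(27/59) = 27.2341°
wrap1 = wrap2 = π + 2β = 234.4682°
tangent length = C·cosβ = 52.4595
L = (r1+r2)·wrap + 2·C·cosβ = 27·4.0922 + 2·52.4595 = 215.4095

L=215.410 wrap1=234.47_deg wrap2=234.47_deg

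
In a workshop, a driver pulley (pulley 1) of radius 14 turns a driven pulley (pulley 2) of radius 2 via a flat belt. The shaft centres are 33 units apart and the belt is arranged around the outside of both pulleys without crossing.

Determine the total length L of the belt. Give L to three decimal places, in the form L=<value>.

open belt: β = asin((r2−r1)/C) = asin(-12/33) = -21.3237°
wrap1 = π − 2β = 222.6474°
wrap2 = π + 2β = 137.3526°
tangent length = C·cosβ = 30.7409
L = r1·wrap1 + r2·wrap2 + 2·C·cosβ = 14·3.8859 + 2·2.3973 + 2·30.7409 = 120.6792

L=120.679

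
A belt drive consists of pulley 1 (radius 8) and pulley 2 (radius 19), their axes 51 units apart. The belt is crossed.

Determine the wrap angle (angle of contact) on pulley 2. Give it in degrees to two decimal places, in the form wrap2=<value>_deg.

wrap2=243.93_deg

crossed belt: β = asin((r1+r2)/C) = asin(27/51) = 31.9657°
wrap1 = wrap2 = π + 2β = 243.9314°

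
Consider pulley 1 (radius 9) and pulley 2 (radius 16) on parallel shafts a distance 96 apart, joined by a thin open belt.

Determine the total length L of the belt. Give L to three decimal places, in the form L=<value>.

L=271.050

open belt: β = asin((r2−r1)/C) = asin(7/96) = 4.1815°
wrap1 = π − 2β = 171.6369°
wrap2 = π + 2β = 188.3631°
tangent length = C·cosβ = 95.7445
L = r1·wrap1 + r2·wrap2 + 2·C·cosβ = 9·2.9956 + 16·3.2876 + 2·95.7445 = 271.0505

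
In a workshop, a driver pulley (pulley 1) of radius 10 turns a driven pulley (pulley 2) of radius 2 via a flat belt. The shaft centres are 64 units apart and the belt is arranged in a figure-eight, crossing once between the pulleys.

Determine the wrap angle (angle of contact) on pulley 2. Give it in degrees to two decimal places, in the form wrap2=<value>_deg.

wrap2=201.61_deg

crossed belt: β = asin((r1+r2)/C) = asin(12/64) = 10.8069°
wrap1 = wrap2 = π + 2β = 201.6138°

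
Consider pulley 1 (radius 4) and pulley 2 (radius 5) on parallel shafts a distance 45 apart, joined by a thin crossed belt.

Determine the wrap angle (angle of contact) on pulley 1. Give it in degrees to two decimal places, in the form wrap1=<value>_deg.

crossed belt: β = asin((r1+r2)/C) = asin(9/45) = 11.5370°
wrap1 = wrap2 = π + 2β = 203.0739°

wrap1=203.07_deg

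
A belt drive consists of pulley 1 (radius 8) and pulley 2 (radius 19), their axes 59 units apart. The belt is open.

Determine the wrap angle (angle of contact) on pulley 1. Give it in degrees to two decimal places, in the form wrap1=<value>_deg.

open belt: β = asin((r2−r1)/C) = asin(11/59) = 10.7451°
wrap1 = π − 2β = 158.5097°
wrap2 = π + 2β = 201.4903°

wrap1=158.51_deg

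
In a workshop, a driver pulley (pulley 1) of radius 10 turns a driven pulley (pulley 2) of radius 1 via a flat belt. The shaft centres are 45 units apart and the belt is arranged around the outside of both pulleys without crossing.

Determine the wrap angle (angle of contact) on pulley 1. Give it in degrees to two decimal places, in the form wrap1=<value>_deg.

wrap1=203.07_deg

open belt: β = asin((r2−r1)/C) = asin(-9/45) = -11.5370°
wrap1 = π − 2β = 203.0739°
wrap2 = π + 2β = 156.9261°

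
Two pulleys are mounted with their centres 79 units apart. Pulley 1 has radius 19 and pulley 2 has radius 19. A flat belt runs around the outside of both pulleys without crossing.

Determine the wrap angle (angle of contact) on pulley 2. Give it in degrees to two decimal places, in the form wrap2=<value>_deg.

wrap2=180.00_deg

open belt: β = asin((r2−r1)/C) = asin(0/79) = 0.0000°
wrap1 = π − 2β = 180.0000°
wrap2 = π + 2β = 180.0000°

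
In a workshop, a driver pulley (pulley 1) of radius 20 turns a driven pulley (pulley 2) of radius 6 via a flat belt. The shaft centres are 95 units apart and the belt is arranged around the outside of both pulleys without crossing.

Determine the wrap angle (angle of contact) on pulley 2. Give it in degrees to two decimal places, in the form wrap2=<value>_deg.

open belt: β = asin((r2−r1)/C) = asin(-14/95) = -8.4745°
wrap1 = π − 2β = 196.9489°
wrap2 = π + 2β = 163.0511°

wrap2=163.05_deg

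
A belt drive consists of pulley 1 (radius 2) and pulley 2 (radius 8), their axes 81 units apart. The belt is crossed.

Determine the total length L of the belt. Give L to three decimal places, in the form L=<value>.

crossed belt: β = asin((r1+r2)/C) = asin(10/81) = 7.0916°
wrap1 = wrap2 = π + 2β = 194.1833°
tangent length = C·cosβ = 80.3803
L = (r1+r2)·wrap + 2·C·cosβ = 10·3.3891 + 2·80.3803 = 194.6521

L=194.652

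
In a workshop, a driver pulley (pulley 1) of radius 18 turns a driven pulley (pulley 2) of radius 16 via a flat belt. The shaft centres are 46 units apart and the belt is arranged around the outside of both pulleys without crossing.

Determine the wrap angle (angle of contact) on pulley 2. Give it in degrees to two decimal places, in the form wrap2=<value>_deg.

open belt: β = asin((r2−r1)/C) = asin(-2/46) = -2.4919°
wrap1 = π − 2β = 184.9838°
wrap2 = π + 2β = 175.0162°

wrap2=175.02_deg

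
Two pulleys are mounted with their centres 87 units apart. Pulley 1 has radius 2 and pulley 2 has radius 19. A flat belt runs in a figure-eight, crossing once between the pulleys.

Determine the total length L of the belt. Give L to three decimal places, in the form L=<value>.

L=245.067

crossed belt: β = asin((r1+r2)/C) = asin(21/87) = 13.9680°
wrap1 = wrap2 = π + 2β = 207.9359°
tangent length = C·cosβ = 84.4275
L = (r1+r2)·wrap + 2·C·cosβ = 21·3.6292 + 2·84.4275 = 245.0675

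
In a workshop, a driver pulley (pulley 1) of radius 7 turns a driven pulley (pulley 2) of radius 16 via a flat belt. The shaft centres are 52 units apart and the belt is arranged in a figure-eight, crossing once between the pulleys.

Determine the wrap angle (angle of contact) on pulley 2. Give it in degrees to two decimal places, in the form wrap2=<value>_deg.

wrap2=232.50_deg

crossed belt: β = asin((r1+r2)/C) = asin(23/52) = 26.2512°
wrap1 = wrap2 = π + 2β = 232.5024°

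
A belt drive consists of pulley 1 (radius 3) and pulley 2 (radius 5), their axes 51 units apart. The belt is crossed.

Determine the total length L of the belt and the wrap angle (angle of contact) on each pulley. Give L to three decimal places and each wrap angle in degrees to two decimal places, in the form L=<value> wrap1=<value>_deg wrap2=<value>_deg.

L=128.390 wrap1=198.05_deg wrap2=198.05_deg

crossed belt: β = asin((r1+r2)/C) = asin(8/51) = 9.0248°
wrap1 = wrap2 = π + 2β = 198.0497°
tangent length = C·cosβ = 50.3686
L = (r1+r2)·wrap + 2·C·cosβ = 8·3.4566 + 2·50.3686 = 128.3902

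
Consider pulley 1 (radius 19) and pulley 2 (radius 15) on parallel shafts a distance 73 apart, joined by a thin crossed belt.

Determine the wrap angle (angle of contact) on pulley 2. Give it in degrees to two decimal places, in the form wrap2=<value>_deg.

wrap2=235.52_deg

crossed belt: β = asin((r1+r2)/C) = asin(34/73) = 27.7590°
wrap1 = wrap2 = π + 2β = 235.5180°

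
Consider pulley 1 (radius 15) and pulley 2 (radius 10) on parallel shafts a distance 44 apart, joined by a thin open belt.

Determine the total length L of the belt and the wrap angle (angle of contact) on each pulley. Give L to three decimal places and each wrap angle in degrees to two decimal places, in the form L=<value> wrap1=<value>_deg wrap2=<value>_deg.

open belt: β = asin((r2−r1)/C) = asin(-5/44) = -6.5250°
wrap1 = π − 2β = 193.0500°
wrap2 = π + 2β = 166.9500°
tangent length = C·cosβ = 43.7150
L = r1·wrap1 + r2·wrap2 + 2·C·cosβ = 15·3.3694 + 10·2.9138 + 2·43.7150 = 167.1086

L=167.109 wrap1=193.05_deg wrap2=166.95_deg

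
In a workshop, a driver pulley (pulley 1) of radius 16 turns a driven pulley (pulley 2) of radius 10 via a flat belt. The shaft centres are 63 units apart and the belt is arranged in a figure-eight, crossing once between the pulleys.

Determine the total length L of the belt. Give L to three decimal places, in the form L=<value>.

L=218.572

crossed belt: β = asin((r1+r2)/C) = asin(26/63) = 24.3745°
wrap1 = wrap2 = π + 2β = 228.7489°
tangent length = C·cosβ = 57.3847
L = (r1+r2)·wrap + 2·C·cosβ = 26·3.9924 + 2·57.3847 = 218.5723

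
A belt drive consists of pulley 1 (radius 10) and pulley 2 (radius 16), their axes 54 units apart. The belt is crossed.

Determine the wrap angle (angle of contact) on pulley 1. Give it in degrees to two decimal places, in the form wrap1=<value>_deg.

crossed belt: β = asin((r1+r2)/C) = asin(26/54) = 28.7822°
wrap1 = wrap2 = π + 2β = 237.5644°

wrap1=237.56_deg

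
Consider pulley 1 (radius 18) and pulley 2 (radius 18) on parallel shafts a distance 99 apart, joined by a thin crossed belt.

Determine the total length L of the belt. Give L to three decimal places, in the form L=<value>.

crossed belt: β = asin((r1+r2)/C) = asin(36/99) = 21.3237°
wrap1 = wrap2 = π + 2β = 222.6474°
tangent length = C·cosβ = 92.2226
L = (r1+r2)·wrap + 2·C·cosβ = 36·3.8859 + 2·92.2226 = 324.3386

L=324.339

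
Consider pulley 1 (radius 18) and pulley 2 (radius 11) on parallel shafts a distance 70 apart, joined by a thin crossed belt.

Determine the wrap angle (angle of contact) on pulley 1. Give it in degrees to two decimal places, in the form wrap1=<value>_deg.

crossed belt: β = asin((r1+r2)/C) = asin(29/70) = 24.4743°
wrap1 = wrap2 = π + 2β = 228.9487°

wrap1=228.95_deg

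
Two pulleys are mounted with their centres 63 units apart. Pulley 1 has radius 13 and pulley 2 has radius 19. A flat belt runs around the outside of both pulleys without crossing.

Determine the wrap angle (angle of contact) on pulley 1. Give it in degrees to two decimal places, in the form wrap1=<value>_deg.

wrap1=169.07_deg

open belt: β = asin((r2−r1)/C) = asin(6/63) = 5.4650°
wrap1 = π − 2β = 169.0700°
wrap2 = π + 2β = 190.9300°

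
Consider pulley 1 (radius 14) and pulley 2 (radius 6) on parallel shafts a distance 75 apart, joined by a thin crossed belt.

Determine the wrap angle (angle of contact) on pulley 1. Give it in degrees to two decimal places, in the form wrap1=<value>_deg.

crossed belt: β = asin((r1+r2)/C) = asin(20/75) = 15.4660°
wrap1 = wrap2 = π + 2β = 210.9320°

wrap1=210.93_deg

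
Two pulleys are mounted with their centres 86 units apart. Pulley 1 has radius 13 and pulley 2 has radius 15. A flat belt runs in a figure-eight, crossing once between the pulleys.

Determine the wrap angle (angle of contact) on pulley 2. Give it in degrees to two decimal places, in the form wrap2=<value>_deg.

crossed belt: β = asin((r1+r2)/C) = asin(28/86) = 19.0008°
wrap1 = wrap2 = π + 2β = 218.0016°

wrap2=218.00_deg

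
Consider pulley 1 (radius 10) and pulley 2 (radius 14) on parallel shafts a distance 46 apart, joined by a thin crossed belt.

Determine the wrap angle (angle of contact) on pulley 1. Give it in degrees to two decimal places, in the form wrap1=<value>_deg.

wrap1=242.90_deg

crossed belt: β = asin((r1+r2)/C) = asin(24/46) = 31.4490°
wrap1 = wrap2 = π + 2β = 242.8980°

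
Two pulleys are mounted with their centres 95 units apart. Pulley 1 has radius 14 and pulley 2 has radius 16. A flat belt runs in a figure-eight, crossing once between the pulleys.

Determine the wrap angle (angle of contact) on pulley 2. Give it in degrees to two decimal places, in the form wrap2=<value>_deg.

wrap2=216.82_deg

crossed belt: β = asin((r1+r2)/C) = asin(30/95) = 18.4085°
wrap1 = wrap2 = π + 2β = 216.8170°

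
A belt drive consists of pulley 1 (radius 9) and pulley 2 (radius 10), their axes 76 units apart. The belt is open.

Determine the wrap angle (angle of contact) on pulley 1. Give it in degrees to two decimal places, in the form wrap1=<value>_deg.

wrap1=178.49_deg

open belt: β = asin((r2−r1)/C) = asin(1/76) = 0.7539°
wrap1 = π − 2β = 178.4922°
wrap2 = π + 2β = 181.5078°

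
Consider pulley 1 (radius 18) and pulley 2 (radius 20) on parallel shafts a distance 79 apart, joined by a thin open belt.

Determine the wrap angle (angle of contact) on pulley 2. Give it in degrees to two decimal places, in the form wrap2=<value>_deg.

open belt: β = asin((r2−r1)/C) = asin(2/79) = 1.4507°
wrap1 = π − 2β = 177.0986°
wrap2 = π + 2β = 182.9014°

wrap2=182.90_deg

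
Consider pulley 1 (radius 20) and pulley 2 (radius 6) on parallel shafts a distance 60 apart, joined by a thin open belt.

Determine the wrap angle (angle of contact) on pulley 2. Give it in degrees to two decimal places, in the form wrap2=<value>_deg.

wrap2=153.01_deg

open belt: β = asin((r2−r1)/C) = asin(-14/60) = -13.4934°
wrap1 = π − 2β = 206.9868°
wrap2 = π + 2β = 153.0132°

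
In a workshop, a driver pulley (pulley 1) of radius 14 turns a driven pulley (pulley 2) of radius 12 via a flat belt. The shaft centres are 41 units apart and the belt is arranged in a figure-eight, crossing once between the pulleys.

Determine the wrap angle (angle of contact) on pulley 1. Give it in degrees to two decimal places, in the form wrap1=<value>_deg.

crossed belt: β = asin((r1+r2)/C) = asin(26/41) = 39.3567°
wrap1 = wrap2 = π + 2β = 258.7134°

wrap1=258.71_deg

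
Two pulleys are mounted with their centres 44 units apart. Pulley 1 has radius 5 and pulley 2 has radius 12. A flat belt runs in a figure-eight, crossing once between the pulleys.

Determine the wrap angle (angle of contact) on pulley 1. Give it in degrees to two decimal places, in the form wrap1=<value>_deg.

crossed belt: β = asin((r1+r2)/C) = asin(17/44) = 22.7284°
wrap1 = wrap2 = π + 2β = 225.4568°

wrap1=225.46_deg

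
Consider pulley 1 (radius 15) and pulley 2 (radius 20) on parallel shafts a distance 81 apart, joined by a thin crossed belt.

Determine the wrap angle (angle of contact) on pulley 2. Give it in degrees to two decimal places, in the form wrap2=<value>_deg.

wrap2=231.20_deg

crossed belt: β = asin((r1+r2)/C) = asin(35/81) = 25.6008°
wrap1 = wrap2 = π + 2β = 231.2017°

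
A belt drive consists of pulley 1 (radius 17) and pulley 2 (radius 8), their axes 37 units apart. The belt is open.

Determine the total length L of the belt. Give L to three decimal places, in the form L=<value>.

open belt: β = asin((r2−r1)/C) = asin(-9/37) = -14.0780°
wrap1 = π − 2β = 208.1561°
wrap2 = π + 2β = 151.8439°
tangent length = C·cosβ = 35.8887
L = r1·wrap1 + r2·wrap2 + 2·C·cosβ = 17·3.6330 + 8·2.6502 + 2·35.8887 = 154.7400

L=154.740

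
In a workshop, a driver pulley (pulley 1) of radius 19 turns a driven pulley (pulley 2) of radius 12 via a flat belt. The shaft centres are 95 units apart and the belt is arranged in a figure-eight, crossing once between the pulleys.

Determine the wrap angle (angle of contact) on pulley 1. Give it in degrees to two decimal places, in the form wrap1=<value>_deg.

crossed belt: β = asin((r1+r2)/C) = asin(31/95) = 19.0453°
wrap1 = wrap2 = π + 2β = 218.0906°

wrap1=218.09_deg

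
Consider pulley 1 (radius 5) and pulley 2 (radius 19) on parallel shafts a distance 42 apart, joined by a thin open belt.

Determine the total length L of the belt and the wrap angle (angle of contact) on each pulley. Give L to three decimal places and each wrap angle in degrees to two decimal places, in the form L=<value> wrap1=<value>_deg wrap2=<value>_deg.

L=164.110 wrap1=141.06_deg wrap2=218.94_deg

open belt: β = asin((r2−r1)/C) = asin(14/42) = 19.4712°
wrap1 = π − 2β = 141.0576°
wrap2 = π + 2β = 218.9424°
tangent length = C·cosβ = 39.5980
L = r1·wrap1 + r2·wrap2 + 2·C·cosβ = 5·2.4619 + 19·3.8213 + 2·39.5980 = 164.1096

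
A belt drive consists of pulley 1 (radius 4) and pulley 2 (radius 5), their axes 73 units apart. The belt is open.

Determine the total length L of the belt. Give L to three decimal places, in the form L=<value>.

open belt: β = asin((r2−r1)/C) = asin(1/73) = 0.7849°
wrap1 = π − 2β = 178.4302°
wrap2 = π + 2β = 181.5698°
tangent length = C·cosβ = 72.9932
L = r1·wrap1 + r2·wrap2 + 2·C·cosβ = 4·3.1142 + 5·3.1690 + 2·72.9932 = 174.2880

L=174.288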